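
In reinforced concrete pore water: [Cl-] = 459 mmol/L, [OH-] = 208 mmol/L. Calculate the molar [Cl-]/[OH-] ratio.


Threshold parameter = [Cl-] / [OH-] (molar basis; both in mmol/L, so units cancel)
Ratio = 459 / 208 = 2.21

2.21


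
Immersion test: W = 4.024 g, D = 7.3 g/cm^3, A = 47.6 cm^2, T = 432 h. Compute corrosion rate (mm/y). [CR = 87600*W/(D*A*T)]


Apply the mm/y weight-loss relation: CR = 87600 * W / (D * A * T)
Numerator: 87600 * 4.024 = 352502.4
Denominator: 7.3 * 47.6 * 432 = 150111.36
CR = 352502.4 / 150111.36 = 2.3483 mm/y

2.3483 mm/y


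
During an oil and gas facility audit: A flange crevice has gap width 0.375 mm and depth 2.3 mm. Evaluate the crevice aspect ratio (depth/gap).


Aspect ratio = depth / gap
Ratio = 2.3 / 0.375 = 6.1

6.1


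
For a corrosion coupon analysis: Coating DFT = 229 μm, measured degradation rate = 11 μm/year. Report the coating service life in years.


Service life = thickness / degradation rate
Life = 229 / 11 = 20.8 years

20.8 years


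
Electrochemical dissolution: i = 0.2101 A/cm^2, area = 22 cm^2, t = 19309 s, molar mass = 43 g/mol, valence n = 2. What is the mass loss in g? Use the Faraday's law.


Apply Faraday's law: m = i*A*t*M / (n*F)
Total charge passed Q = i*A*t = 0.2101*22*19309 = 89250.0598 C
m = Q*M/(n*F) = 89250.0598*43/(2*96485) = 19.8878 g

19.8878 g


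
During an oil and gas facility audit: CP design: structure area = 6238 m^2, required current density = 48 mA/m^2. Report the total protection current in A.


I = area * current density, then convert mA → A (÷1000)
I = 6238 * 48 / 1000 = 299.42 A

299.42 A


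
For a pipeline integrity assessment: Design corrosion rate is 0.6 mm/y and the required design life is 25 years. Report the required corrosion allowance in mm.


Corrosion allowance = CR × design life
CA = 0.6 * 25 = 15.0 mm

15.0 mm


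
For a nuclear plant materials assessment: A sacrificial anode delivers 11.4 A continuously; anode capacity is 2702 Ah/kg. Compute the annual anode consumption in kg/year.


Annual consumption = current * hours per year / capacity
Rate = 11.4 * 8760 / 2702 = 37.0 kg/year

37.0 kg/year


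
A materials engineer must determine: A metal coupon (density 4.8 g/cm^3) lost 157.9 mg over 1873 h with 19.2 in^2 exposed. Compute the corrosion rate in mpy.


Apply the mpy weight-loss relation: CR = 534 * W / (D * A * T)
Numerator: 534 * 157.9 = 84318.6
Denominator: 4.8 * 19.2 * 1873 = 172615.68
CR = 84318.6 / 172615.68 = 0.488 mpy

0.488 mpy


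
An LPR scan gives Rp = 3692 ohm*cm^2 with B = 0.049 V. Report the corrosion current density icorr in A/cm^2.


Apply the Stern-Geary relation: icorr = B / Rp
icorr = 0.049 / 3692 = 1.327×10^-5 A/cm^2

1.327×10^-5 A/cm^2


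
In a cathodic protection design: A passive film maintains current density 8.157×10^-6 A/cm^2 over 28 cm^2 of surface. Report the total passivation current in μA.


I = i_pass * A, then convert A → μA (×10^6)
I = 8.157×10^-6 * 28 * 10^6 = 228.4 μA

228.4 μA


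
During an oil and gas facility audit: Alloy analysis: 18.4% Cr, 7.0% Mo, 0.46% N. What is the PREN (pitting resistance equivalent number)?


Apply the PREN formula: PREN = Cr + 3.3*Mo + 16*N
PREN = 18.4 + 3.3*7.0 + 16*0.46
PREN = 18.4 + 23.1 + 7.36 = 48.86

48.86


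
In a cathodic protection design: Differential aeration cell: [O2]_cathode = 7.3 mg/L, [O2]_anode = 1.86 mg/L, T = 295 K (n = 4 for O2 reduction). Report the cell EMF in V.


Apply the Nernst concentration-cell relation: E = (RT/nF)*ln(C_cathode/C_anode)
RT/nF = 8.314*295/(4*96485) = 0.00635495 V
ln(7.3/1.86) = 1.3673
E = 0.00635495 * 1.3673 = 0.00869 V

0.00869 V


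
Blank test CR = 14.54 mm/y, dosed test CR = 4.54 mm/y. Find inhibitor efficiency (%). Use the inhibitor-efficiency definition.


Apply the inhibitor-efficiency definition: IE = (CR_blank − CR_inh)/CR_blank × 100
IE = (14.54 − 4.54) / 14.54 × 100
IE = 10.0 / 14.54 × 100 = 68.8 %

68.8 %


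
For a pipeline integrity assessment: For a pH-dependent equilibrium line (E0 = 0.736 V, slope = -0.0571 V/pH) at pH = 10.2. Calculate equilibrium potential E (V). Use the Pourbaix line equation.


Apply the Pourbaix line equation: E = E0 + slope*pH
E = 0.736 + (-0.0571)*10.2 = 0.736 + (-0.58242) = 0.15358 V
Rounded to 3 decimal places: E = 0.154 V

0.154 V


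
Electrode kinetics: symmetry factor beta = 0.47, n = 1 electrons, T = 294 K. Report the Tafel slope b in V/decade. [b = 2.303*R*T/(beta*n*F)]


Apply the Tafel slope relation: b = 2.303*R*T/(beta*n*F)
Numerator: 2.303 * 8.314 * 294 = 5629.26
Denominator: 0.47 * 1 * 96485 = 45347.95
b = 5629.26 / 45347.95 = 0.1241 V/decade

0.1241 V/decade


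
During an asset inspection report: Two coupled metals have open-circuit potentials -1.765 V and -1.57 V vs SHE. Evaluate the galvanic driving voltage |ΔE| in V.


Driving voltage is the absolute potential difference.
|ΔE| = |-1.765 − (-1.57)| = 0.195 V

0.195 V


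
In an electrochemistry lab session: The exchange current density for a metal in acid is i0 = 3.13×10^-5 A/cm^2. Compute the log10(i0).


i0 = 3.13×10^-5 A/cm^2
log10(i0) = -4.504

-4.504


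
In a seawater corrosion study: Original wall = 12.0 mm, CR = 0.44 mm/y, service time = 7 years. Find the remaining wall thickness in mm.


Remaining wall = original − CR × time
t = 12.0 − 0.44*7 = 12.0 − 3.08 = 8.92 mm

8.92 mm


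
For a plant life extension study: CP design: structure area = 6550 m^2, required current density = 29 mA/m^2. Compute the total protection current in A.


I = area * current density, then convert mA → A (÷1000)
I = 6550 * 29 / 1000 = 189.95 A

189.95 A


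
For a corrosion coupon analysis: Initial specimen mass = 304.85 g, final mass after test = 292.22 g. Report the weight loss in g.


Weight loss = initial − final
WL = 304.85 − 292.22 = 12.63 g

12.63 g


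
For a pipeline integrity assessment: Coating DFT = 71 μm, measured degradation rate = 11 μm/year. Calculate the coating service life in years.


Service life = thickness / degradation rate
Life = 71 / 11 = 6.5 years

6.5 years


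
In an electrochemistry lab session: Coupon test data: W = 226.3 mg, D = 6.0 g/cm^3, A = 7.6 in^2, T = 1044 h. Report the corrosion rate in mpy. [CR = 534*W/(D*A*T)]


Apply the mpy weight-loss relation: CR = 534 * W / (D * A * T)
Numerator: 534 * 226.3 = 120844.2
Denominator: 6.0 * 7.6 * 1044 = 47606.4
CR = 120844.2 / 47606.4 = 2.5384 mpy

2.5384 mpy


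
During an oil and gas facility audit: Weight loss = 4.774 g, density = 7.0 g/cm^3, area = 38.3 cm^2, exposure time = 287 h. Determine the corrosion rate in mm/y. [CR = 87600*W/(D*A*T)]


Apply the mm/y weight-loss relation: CR = 87600 * W / (D * A * T)
Numerator: 87600 * 4.774 = 418202.4
Denominator: 7.0 * 38.3 * 287 = 76944.7
CR = 418202.4 / 76944.7 = 5.4351 mm/y

5.4351 mm/y


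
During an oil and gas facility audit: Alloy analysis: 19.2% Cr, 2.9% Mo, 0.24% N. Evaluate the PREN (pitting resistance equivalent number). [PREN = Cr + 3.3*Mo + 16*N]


Apply the PREN formula: PREN = Cr + 3.3*Mo + 16*N
PREN = 19.2 + 3.3*2.9 + 16*0.24
PREN = 19.2 + 9.57 + 3.84 = 32.61

32.61


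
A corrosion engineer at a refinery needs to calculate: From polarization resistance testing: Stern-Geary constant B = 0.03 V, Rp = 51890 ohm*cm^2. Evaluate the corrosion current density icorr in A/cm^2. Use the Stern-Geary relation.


Apply the Stern-Geary relation: icorr = B / Rp
icorr = 0.03 / 51890 = 5.781×10^-7 A/cm^2

5.781×10^-7 A/cm^2


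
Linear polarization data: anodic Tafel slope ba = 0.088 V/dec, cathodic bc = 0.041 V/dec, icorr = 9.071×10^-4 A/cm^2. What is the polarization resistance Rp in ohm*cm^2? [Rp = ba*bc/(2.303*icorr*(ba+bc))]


Apply the Stern-Geary equation: Rp = ba*bc / (2.303*icorr*(ba+bc))
ba*bc = 0.088*0.041 = 0.003608
ba+bc = 0.129; 2.303*icorr*(ba+bc) = 2.303*9.071×10^-4*0.129 = 2.6948762×10^-4
Rp = 0.003608 / 2.6948762×10^-4 = 13.39 ohm*cm^2

13.39 ohm*cm^2


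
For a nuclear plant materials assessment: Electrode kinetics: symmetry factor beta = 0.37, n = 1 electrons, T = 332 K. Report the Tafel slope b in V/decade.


Apply the Tafel slope relation: b = 2.303*R*T/(beta*n*F)
Numerator: 2.303 * 8.314 * 332 = 6356.85
Denominator: 0.37 * 1 * 96485 = 35699.45
b = 6356.85 / 35699.45 = 0.178 V/decade

0.178 V/decade


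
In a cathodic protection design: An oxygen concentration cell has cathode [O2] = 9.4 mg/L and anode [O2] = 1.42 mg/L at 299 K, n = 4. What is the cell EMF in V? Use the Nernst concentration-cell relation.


Apply the Nernst concentration-cell relation: E = (RT/nF)*ln(C_cathode/C_anode)
RT/nF = 8.314*299/(4*96485) = 0.00644112 V
ln(9.4/1.42) = 1.89005
E = 0.00644112 * 1.89005 = 0.01217 V

0.01217 V


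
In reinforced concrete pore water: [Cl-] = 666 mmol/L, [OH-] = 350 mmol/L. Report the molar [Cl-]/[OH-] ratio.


Threshold parameter = [Cl-] / [OH-] (molar basis; both in mmol/L, so units cancel)
Ratio = 666 / 350 = 1.9

1.9


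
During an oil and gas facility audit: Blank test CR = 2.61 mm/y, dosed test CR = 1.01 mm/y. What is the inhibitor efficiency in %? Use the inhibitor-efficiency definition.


Apply the inhibitor-efficiency definition: IE = (CR_blank − CR_inh)/CR_blank × 100
IE = (2.61 − 1.01) / 2.61 × 100
IE = 1.6 / 2.61 × 100 = 61.3 %

61.3 %


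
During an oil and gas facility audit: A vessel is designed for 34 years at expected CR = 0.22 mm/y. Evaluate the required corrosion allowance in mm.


Corrosion allowance = CR × design life
CA = 0.22 * 34 = 7.48 mm

7.48 mm


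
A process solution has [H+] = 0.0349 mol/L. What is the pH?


pH = −log10[H+]
pH = −log10(0.0349) = 1.46

1.46


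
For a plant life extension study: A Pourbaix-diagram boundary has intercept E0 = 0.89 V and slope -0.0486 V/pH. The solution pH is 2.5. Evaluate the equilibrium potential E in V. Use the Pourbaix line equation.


Apply the Pourbaix line equation: E = E0 + slope*pH
E = 0.89 + (-0.0486)*2.5 = 0.89 + (-0.1215) = 0.7685 V
Rounded to 4 decimal places: E = 0.7685 V

0.7685 V


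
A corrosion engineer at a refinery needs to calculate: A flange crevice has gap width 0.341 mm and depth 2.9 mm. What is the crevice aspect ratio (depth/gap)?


Aspect ratio = depth / gap
Ratio = 2.9 / 0.341 = 8.5

8.5


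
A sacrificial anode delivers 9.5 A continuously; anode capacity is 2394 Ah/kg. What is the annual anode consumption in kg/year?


Annual consumption = current * hours per year / capacity
Rate = 9.5 * 8760 / 2394 = 34.8 kg/year

34.8 kg/year


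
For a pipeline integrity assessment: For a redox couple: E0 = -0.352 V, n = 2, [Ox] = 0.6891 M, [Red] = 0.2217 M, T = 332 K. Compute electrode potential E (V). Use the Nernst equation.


Apply the Nernst equation: E = E0 + (RT/nF)*ln([Ox]/[Red])
Step 1: RT/nF = 8.314*332/(2*96485) = 0.01430403 V
Step 2: [Ox]/[Red] = 0.6891/0.2217 = 3.108254
Step 3: ln(3.108254) = 1.134061
Step 4: correction = 0.01430403 * 1.134061 = 0.0162 V
E = -0.352 + 0.0162 = -0.3358 V

-0.3358 V


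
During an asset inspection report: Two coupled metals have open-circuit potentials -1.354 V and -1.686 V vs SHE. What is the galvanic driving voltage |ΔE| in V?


Driving voltage is the absolute potential difference.
|ΔE| = |-1.354 − (-1.686)| = 0.332 V

0.332 V


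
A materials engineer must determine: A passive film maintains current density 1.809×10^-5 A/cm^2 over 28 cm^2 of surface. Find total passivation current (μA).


I = i_pass * A, then convert A → μA (×10^6)
I = 1.809×10^-5 * 28 * 10^6 = 506.52 μA

506.52 μA


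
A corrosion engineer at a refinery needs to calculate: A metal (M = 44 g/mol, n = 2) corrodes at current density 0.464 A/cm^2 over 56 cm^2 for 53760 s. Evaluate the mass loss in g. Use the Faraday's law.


Apply Faraday's law: m = i*A*t*M / (n*F)
Total charge passed Q = i*A*t = 0.464*56*53760 = 1396899.84 C
m = Q*M/(n*F) = 1396899.84*44/(2*96485) = 318.514 g

318.514 g


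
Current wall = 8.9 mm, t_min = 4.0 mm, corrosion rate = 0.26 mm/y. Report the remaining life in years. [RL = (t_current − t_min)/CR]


Apply the remaining-life relation: RL = (t_current − t_min) / CR
RL = (8.9 − 4.0) / 0.26 = 4.9 / 0.26 = 18.8 years

18.8 years


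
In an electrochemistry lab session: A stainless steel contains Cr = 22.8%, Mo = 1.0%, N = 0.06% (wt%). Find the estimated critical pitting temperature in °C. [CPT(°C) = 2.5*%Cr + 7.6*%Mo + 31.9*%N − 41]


Apply the ASTM G48 empirical CPT estimate: CPT(°C) = 2.5*%Cr + 7.6*%Mo + 31.9*%N − 41
2.5*22.8 = 57; 7.6*1.0 = 7.6; 31.9*0.06 = 1.914
CPT = 57 + 7.6 + 1.914 − 41 = 25.514 °C
Rounded to 0.1 °C: CPT ≈ 25.5 °C

25.5 °C


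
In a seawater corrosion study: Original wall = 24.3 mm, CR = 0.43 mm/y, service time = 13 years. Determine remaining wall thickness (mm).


Remaining wall = original − CR × time
t = 24.3 − 0.43*13 = 24.3 − 5.59 = 18.71 mm

18.71 mm


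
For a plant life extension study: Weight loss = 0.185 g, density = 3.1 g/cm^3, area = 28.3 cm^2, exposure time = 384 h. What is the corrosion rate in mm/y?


Apply the mm/y weight-loss relation: CR = 87600 * W / (D * A * T)
Numerator: 87600 * 0.185 = 16206.0
Denominator: 3.1 * 28.3 * 384 = 33688.32
CR = 16206.0 / 33688.32 = 0.4811 mm/y

0.4811 mm/y


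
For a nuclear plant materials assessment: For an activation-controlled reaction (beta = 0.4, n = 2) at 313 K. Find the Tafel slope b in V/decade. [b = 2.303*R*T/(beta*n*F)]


Apply the Tafel slope relation: b = 2.303*R*T/(beta*n*F)
Numerator: 2.303 * 8.314 * 313 = 5993.06
Denominator: 0.4 * 2 * 96485 = 77188.0
b = 5993.06 / 77188.0 = 0.078 V/decade

0.078 V/decade


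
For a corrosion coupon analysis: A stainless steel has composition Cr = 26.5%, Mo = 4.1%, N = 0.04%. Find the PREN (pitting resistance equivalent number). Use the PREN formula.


Apply the PREN formula: PREN = Cr + 3.3*Mo + 16*N
PREN = 26.5 + 3.3*4.1 + 16*0.04
PREN = 26.5 + 13.53 + 0.64 = 40.67

40.67


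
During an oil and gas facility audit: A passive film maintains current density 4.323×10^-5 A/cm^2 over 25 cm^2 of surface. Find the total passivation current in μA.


I = i_pass * A, then convert A → μA (×10^6)
I = 4.323×10^-5 * 25 * 10^6 = 1080.75 μA

1080.75 μA


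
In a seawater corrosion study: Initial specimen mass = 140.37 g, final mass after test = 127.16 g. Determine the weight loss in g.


Weight loss = initial − final
WL = 140.37 − 127.16 = 13.21 g

13.21 g


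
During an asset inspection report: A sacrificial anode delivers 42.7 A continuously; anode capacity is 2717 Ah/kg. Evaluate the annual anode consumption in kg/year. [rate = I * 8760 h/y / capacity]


Annual consumption = current * hours per year / capacity
Rate = 42.7 * 8760 / 2717 = 137.7 kg/year

137.7 kg/year


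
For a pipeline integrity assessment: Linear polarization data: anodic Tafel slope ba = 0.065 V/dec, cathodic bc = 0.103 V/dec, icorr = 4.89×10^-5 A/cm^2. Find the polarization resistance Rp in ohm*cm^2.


Apply the Stern-Geary equation: Rp = ba*bc / (2.303*icorr*(ba+bc))
ba*bc = 0.065*0.103 = 0.006695
ba+bc = 0.168; 2.303*icorr*(ba+bc) = 2.303*4.89×10^-5*0.168 = 1.8919606×10^-5
Rp = 0.006695 / 1.8919606×10^-5 = 353.87 ohm*cm^2

353.87 ohm*cm^2


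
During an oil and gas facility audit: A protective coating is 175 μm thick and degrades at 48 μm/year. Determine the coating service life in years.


Service life = thickness / degradation rate
Life = 175 / 48 = 3.6 years

3.6 years


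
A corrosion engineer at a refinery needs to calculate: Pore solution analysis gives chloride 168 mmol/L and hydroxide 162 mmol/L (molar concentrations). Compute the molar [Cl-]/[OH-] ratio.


Threshold parameter = [Cl-] / [OH-] (molar basis; both in mmol/L, so units cancel)
Ratio = 168 / 162 = 1.04

1.04


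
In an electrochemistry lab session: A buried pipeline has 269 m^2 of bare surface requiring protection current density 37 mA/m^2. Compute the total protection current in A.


I = area * current density, then convert mA → A (÷1000)
I = 269 * 37 / 1000 = 9.95 A

9.95 A


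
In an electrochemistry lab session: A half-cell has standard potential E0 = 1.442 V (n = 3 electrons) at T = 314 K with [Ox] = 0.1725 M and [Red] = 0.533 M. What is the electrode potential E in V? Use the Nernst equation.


Apply the Nernst equation: E = E0 + (RT/nF)*ln([Ox]/[Red])
Step 1: RT/nF = 8.314*314/(3*96485) = 0.009019 V
Step 2: [Ox]/[Red] = 0.1725/0.533 = 0.32364
Step 3: ln(0.32364) = -1.128123
Step 4: correction = 0.009019 * -1.128123 = -0.01 V
E = 1.442 + -0.01 = 1.432 V

1.432 V


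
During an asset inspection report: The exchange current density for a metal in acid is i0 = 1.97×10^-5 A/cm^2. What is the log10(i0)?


i0 = 1.97×10^-5 A/cm^2
log10(i0) = -4.706

-4.706


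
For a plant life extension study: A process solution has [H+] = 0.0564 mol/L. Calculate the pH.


pH = −log10[H+]
pH = −log10(0.0564) = 1.25

1.25


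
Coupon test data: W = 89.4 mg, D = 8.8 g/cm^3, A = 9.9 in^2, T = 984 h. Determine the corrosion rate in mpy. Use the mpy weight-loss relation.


Apply the mpy weight-loss relation: CR = 534 * W / (D * A * T)
Numerator: 534 * 89.4 = 47739.6
Denominator: 8.8 * 9.9 * 984 = 85726.08
CR = 47739.6 / 85726.08 = 0.5569 mpy

0.5569 mpy


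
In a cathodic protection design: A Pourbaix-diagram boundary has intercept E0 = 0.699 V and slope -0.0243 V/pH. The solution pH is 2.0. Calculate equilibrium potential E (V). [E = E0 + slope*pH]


Apply the Pourbaix line equation: E = E0 + slope*pH
E = 0.699 + (-0.0243)*2.0 = 0.699 + (-0.0486) = 0.6504 V
Rounded to 3 decimal places: E = 0.650 V

0.650 V


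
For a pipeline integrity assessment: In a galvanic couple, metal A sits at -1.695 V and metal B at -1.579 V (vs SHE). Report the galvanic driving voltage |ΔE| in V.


Driving voltage is the absolute potential difference.
|ΔE| = |-1.695 − (-1.579)| = 0.116 V

0.116 V


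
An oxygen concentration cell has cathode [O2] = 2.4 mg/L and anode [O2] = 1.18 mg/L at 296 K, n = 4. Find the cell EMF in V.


Apply the Nernst concentration-cell relation: E = (RT/nF)*ln(C_cathode/C_anode)
RT/nF = 8.314*296/(4*96485) = 0.00637649 V
ln(2.4/1.18) = 0.70995
E = 0.00637649 * 0.70995 = 0.00453 V

0.00453 V


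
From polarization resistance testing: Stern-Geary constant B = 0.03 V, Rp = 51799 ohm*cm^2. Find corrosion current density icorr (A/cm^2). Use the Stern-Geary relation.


Apply the Stern-Geary relation: icorr = B / Rp
icorr = 0.03 / 51799 = 5.792×10^-7 A/cm^2

5.792×10^-7 A/cm^2


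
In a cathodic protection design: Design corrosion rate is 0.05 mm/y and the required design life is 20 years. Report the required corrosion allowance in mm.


Corrosion allowance = CR × design life
CA = 0.05 * 20 = 1.0 mm

1.0 mm


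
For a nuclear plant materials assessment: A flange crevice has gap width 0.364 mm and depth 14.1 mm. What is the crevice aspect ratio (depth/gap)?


Aspect ratio = depth / gap
Ratio = 14.1 / 0.364 = 38.7

38.7


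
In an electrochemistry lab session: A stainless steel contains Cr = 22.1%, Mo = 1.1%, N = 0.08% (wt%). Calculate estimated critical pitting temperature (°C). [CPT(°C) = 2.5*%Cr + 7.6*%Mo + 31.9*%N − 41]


Apply the ASTM G48 empirical CPT estimate: CPT(°C) = 2.5*%Cr + 7.6*%Mo + 31.9*%N − 41
2.5*22.1 = 55.25; 7.6*1.1 = 8.36; 31.9*0.08 = 2.552
CPT = 55.25 + 8.36 + 2.552 − 41 = 25.162 °C
Rounded to 0.1 °C: CPT ≈ 25.2 °C

25.2 °C


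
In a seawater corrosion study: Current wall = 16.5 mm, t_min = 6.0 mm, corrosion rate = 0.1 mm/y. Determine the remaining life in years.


Apply the remaining-life relation: RL = (t_current − t_min) / CR
RL = (16.5 − 6.0) / 0.1 = 10.5 / 0.1 = 105.0 years

105.0 years


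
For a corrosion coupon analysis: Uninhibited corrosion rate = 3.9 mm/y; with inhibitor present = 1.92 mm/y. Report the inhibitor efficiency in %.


Apply the inhibitor-efficiency definition: IE = (CR_blank − CR_inh)/CR_blank × 100
IE = (3.9 − 1.92) / 3.9 × 100
IE = 1.98 / 3.9 × 100 = 50.8 %

50.8 %


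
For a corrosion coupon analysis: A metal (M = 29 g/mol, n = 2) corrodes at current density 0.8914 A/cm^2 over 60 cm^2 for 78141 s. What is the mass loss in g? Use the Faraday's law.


Apply Faraday's law: m = i*A*t*M / (n*F)
Total charge passed Q = i*A*t = 0.8914*60*78141 = 4179293.244 C
m = Q*M/(n*F) = 4179293.244*29/(2*96485) = 628.0743 g

628.0743 g


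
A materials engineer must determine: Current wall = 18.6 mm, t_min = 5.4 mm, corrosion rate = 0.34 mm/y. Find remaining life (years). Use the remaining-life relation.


Apply the remaining-life relation: RL = (t_current − t_min) / CR
RL = (18.6 − 5.4) / 0.34 = 13.2 / 0.34 = 38.8 years

38.8 years


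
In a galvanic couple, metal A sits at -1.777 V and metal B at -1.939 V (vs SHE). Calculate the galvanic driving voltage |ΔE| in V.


Driving voltage is the absolute potential difference.
|ΔE| = |-1.777 − (-1.939)| = 0.162 V

0.162 V


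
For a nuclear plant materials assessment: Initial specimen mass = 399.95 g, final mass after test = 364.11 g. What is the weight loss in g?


Weight loss = initial − final
WL = 399.95 − 364.11 = 35.84 g

35.84 g


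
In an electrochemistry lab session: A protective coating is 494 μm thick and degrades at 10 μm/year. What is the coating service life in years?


Service life = thickness / degradation rate
Life = 494 / 10 = 49.4 years

49.4 years


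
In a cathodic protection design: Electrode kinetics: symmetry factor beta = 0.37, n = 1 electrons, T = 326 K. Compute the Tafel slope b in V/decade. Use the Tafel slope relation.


Apply the Tafel slope relation: b = 2.303*R*T/(beta*n*F)
Numerator: 2.303 * 8.314 * 326 = 6241.97
Denominator: 0.37 * 1 * 96485 = 35699.45
b = 6241.97 / 35699.45 = 0.1748 V/decade

0.1748 V/decade


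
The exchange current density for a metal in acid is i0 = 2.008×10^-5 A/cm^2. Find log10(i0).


i0 = 2.008×10^-5 A/cm^2
log10(i0) = -4.697

-4.697


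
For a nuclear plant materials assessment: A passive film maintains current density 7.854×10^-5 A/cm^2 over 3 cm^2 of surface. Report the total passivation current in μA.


I = i_pass * A, then convert A → μA (×10^6)
I = 7.854×10^-5 * 3 * 10^6 = 235.62 μA

235.62 μA


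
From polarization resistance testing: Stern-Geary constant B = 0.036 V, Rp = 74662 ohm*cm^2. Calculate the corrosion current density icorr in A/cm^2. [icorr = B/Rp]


Apply the Stern-Geary relation: icorr = B / Rp
icorr = 0.036 / 74662 = 4.822×10^-7 A/cm^2

4.822×10^-7 A/cm^2


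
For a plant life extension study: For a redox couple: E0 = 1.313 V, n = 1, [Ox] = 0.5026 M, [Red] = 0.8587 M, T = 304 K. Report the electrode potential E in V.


Apply the Nernst equation: E = E0 + (RT/nF)*ln([Ox]/[Red])
Step 1: RT/nF = 8.314*304/(1*96485) = 0.02619533 V
Step 2: [Ox]/[Red] = 0.5026/0.8587 = 0.585303
Step 3: ln(0.585303) = -0.535626
Step 4: correction = 0.02619533 * -0.535626 = -0.014 V
E = 1.313 + -0.014 = 1.299 V

1.299 V


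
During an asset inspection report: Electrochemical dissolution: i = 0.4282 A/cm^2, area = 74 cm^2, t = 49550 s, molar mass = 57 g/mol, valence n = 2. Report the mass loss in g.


Apply Faraday's law: m = i*A*t*M / (n*F)
Total charge passed Q = i*A*t = 0.4282*74*49550 = 1570080.94 C
m = Q*M/(n*F) = 1570080.94*57/(2*96485) = 463.77475 g

463.77475 g


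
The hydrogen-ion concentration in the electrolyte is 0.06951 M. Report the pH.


pH = −log10[H+]
pH = −log10(0.06951) = 1.16

1.16


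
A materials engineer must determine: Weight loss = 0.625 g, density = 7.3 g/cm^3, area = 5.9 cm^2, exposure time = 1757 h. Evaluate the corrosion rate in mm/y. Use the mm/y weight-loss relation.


Apply the mm/y weight-loss relation: CR = 87600 * W / (D * A * T)
Numerator: 87600 * 0.625 = 54750.0
Denominator: 7.3 * 5.9 * 1757 = 75673.99
CR = 54750.0 / 75673.99 = 0.7235 mm/y

0.7235 mm/y


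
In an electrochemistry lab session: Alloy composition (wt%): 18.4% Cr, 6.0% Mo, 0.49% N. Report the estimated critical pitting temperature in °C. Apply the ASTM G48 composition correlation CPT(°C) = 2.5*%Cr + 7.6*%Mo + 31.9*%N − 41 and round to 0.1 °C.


Apply the ASTM G48 empirical CPT estimate: CPT(°C) = 2.5*%Cr + 7.6*%Mo + 31.9*%N − 41
2.5*18.4 = 46; 7.6*6.0 = 45.6; 31.9*0.49 = 15.631
CPT = 46 + 45.6 + 15.631 − 41 = 66.231 °C
Rounded to 0.1 °C: CPT ≈ 66.2 °C

66.2 °C


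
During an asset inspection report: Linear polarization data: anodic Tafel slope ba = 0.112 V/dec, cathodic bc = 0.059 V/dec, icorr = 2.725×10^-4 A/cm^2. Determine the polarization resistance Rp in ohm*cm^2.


Apply the Stern-Geary equation: Rp = ba*bc / (2.303*icorr*(ba+bc))
ba*bc = 0.112*0.059 = 0.006608
ba+bc = 0.171; 2.303*icorr*(ba+bc) = 2.303*2.725×10^-4*0.171 = 1.0731404×10^-4
Rp = 0.006608 / 1.0731404×10^-4 = 61.6 ohm*cm^2

61.6 ohm*cm^2


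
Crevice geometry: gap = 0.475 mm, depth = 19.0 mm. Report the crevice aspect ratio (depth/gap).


Aspect ratio = depth / gap
Ratio = 19.0 / 0.475 = 40.0

40.0


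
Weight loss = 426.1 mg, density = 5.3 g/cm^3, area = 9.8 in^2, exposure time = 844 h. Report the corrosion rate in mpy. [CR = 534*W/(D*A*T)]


Apply the mpy weight-loss relation: CR = 534 * W / (D * A * T)
Numerator: 534 * 426.1 = 227537.4
Denominator: 5.3 * 9.8 * 844 = 43837.36
CR = 227537.4 / 43837.36 = 5.19 mpy

5.19 mpy


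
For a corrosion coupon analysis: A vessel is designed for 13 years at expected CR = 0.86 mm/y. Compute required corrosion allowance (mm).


Corrosion allowance = CR × design life
CA = 0.86 * 13 = 11.18 mm

11.18 mm


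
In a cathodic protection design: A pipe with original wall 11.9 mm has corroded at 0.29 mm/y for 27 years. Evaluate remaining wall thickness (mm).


Remaining wall = original − CR × time
t = 11.9 − 0.29*27 = 11.9 − 7.83 = 4.07 mm

4.07 mm


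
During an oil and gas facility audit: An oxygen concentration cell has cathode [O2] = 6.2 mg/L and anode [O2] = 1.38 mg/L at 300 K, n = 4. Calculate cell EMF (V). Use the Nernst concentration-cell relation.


Apply the Nernst concentration-cell relation: E = (RT/nF)*ln(C_cathode/C_anode)
RT/nF = 8.314*300/(4*96485) = 0.00646266 V
ln(6.2/1.38) = 1.50247
E = 0.00646266 * 1.50247 = 0.00971 V

0.00971 V


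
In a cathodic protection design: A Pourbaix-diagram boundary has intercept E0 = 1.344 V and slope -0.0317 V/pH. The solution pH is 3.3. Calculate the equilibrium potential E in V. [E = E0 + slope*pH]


Apply the Pourbaix line equation: E = E0 + slope*pH
E = 1.344 + (-0.0317)*3.3 = 1.344 + (-0.10461) = 1.23939 V
Rounded to 3 decimal places: E = 1.239 V

1.239 V


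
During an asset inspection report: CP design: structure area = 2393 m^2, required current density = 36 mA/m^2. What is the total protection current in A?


I = area * current density, then convert mA → A (÷1000)
I = 2393 * 36 / 1000 = 86.15 A

86.15 A


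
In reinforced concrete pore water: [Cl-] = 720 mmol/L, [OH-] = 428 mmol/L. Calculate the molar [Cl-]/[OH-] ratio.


Threshold parameter = [Cl-] / [OH-] (molar basis; both in mmol/L, so units cancel)
Ratio = 720 / 428 = 1.68

1.68


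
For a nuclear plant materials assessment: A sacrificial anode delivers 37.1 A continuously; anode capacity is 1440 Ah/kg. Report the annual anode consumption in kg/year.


Annual consumption = current * hours per year / capacity
Rate = 37.1 * 8760 / 1440 = 225.7 kg/year

225.7 kg/year


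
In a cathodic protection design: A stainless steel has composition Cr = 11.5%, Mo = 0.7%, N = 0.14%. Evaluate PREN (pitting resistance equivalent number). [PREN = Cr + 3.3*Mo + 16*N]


Apply the PREN formula: PREN = Cr + 3.3*Mo + 16*N
PREN = 11.5 + 3.3*0.7 + 16*0.14
PREN = 11.5 + 2.31 + 2.24 = 16.05

16.05


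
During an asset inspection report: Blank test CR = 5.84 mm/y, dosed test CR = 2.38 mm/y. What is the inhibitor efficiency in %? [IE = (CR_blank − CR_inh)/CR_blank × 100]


Apply the inhibitor-efficiency definition: IE = (CR_blank − CR_inh)/CR_blank × 100
IE = (5.84 − 2.38) / 5.84 × 100
IE = 3.46 / 5.84 × 100 = 59.2 %

59.2 %


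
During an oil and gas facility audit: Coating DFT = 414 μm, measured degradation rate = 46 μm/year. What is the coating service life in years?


Service life = thickness / degradation rate
Life = 414 / 46 = 9.0 years

9.0 years


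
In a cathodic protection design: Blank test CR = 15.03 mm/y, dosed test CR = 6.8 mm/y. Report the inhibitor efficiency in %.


Apply the inhibitor-efficiency definition: IE = (CR_blank − CR_inh)/CR_blank × 100
IE = (15.03 − 6.8) / 15.03 × 100
IE = 8.23 / 15.03 × 100 = 54.8 %

54.8 %


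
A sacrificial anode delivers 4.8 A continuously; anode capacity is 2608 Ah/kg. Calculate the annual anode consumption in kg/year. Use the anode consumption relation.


Annual consumption = current * hours per year / capacity
Rate = 4.8 * 8760 / 2608 = 16.1 kg/year

16.1 kg/year


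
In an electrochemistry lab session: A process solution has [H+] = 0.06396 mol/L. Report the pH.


pH = −log10[H+]
pH = −log10(0.06396) = 1.19

1.19


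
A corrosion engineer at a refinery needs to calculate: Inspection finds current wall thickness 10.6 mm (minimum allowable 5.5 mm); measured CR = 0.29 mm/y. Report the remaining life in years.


Apply the remaining-life relation: RL = (t_current − t_min) / CR
RL = (10.6 − 5.5) / 0.29 = 5.1 / 0.29 = 17.6 years

17.6 years


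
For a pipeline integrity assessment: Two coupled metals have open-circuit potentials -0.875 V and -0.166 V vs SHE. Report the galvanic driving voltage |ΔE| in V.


Driving voltage is the absolute potential difference.
|ΔE| = |-0.875 − (-0.166)| = 0.709 V

0.709 V


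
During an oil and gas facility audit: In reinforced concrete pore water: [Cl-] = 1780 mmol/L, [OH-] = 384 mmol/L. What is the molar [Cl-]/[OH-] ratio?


Threshold parameter = [Cl-] / [OH-] (molar basis; both in mmol/L, so units cancel)
Ratio = 1780 / 384 = 4.64

4.64


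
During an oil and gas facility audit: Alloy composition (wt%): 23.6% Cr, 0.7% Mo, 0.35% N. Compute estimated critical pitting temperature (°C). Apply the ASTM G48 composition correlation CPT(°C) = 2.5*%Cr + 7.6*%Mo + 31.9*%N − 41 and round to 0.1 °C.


Apply the ASTM G48 empirical CPT estimate: CPT(°C) = 2.5*%Cr + 7.6*%Mo + 31.9*%N − 41
2.5*23.6 = 59; 7.6*0.7 = 5.32; 31.9*0.35 = 11.165
CPT = 59 + 5.32 + 11.165 − 41 = 34.485 °C
Rounded to 0.1 °C: CPT ≈ 34.5 °C

34.5 °C


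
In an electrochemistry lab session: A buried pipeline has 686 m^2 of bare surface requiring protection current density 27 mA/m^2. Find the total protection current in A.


I = area * current density, then convert mA → A (÷1000)
I = 686 * 27 / 1000 = 18.52 A

18.52 A


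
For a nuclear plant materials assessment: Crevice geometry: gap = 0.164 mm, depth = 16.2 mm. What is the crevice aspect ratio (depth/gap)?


Aspect ratio = depth / gap
Ratio = 16.2 / 0.164 = 98.8

98.8


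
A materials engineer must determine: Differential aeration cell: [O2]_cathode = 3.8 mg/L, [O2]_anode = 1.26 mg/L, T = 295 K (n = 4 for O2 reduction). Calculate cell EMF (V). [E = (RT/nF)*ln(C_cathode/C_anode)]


Apply the Nernst concentration-cell relation: E = (RT/nF)*ln(C_cathode/C_anode)
RT/nF = 8.314*295/(4*96485) = 0.00635495 V
ln(3.8/1.26) = 1.10389
E = 0.00635495 * 1.10389 = 0.00702 V

0.00702 V


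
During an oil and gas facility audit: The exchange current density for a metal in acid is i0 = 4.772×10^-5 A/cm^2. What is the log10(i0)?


i0 = 4.772×10^-5 A/cm^2
log10(i0) = -4.321

-4.321


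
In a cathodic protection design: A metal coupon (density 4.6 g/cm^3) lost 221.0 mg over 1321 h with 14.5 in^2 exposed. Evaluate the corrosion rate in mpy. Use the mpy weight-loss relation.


Apply the mpy weight-loss relation: CR = 534 * W / (D * A * T)
Numerator: 534 * 221.0 = 118014.0
Denominator: 4.6 * 14.5 * 1321 = 88110.7
CR = 118014.0 / 88110.7 = 1.339 mpy

1.339 mpy


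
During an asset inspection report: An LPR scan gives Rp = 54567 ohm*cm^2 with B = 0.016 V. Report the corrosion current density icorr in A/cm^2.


Apply the Stern-Geary relation: icorr = B / Rp
icorr = 0.016 / 54567 = 2.932×10^-7 A/cm^2

2.932×10^-7 A/cm^2


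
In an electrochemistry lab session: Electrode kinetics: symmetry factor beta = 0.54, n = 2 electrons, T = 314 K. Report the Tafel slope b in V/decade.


Apply the Tafel slope relation: b = 2.303*R*T/(beta*n*F)
Numerator: 2.303 * 8.314 * 314 = 6012.2
Denominator: 0.54 * 2 * 96485 = 104203.8
b = 6012.2 / 104203.8 = 0.058 V/decade

0.058 V/decade


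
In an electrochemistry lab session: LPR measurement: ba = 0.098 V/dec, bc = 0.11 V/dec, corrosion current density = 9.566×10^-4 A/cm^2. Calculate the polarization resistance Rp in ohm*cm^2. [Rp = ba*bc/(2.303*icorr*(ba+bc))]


Apply the Stern-Geary equation: Rp = ba*bc / (2.303*icorr*(ba+bc))
ba*bc = 0.098*0.11 = 0.01078
ba+bc = 0.208; 2.303*icorr*(ba+bc) = 2.303*9.566×10^-4*0.208 = 4.5823436×10^-4
Rp = 0.01078 / 4.5823436×10^-4 = 23.53 ohm*cm^2

23.53 ohm*cm^2


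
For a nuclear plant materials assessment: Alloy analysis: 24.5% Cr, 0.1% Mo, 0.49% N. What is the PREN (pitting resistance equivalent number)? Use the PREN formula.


Apply the PREN formula: PREN = Cr + 3.3*Mo + 16*N
PREN = 24.5 + 3.3*0.1 + 16*0.49
PREN = 24.5 + 0.33 + 7.84 = 32.67

32.67


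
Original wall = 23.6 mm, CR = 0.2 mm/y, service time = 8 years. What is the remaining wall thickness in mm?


Remaining wall = original − CR × time
t = 23.6 − 0.2*8 = 23.6 − 1.6 = 22.0 mm

22.0 mm


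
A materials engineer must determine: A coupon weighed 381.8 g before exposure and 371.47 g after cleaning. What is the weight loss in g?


Weight loss = initial − final
WL = 381.8 − 371.47 = 10.33 g

10.33 g


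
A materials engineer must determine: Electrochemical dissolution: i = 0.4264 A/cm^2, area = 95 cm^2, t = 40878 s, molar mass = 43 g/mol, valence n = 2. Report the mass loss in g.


Apply Faraday's law: m = i*A*t*M / (n*F)
Total charge passed Q = i*A*t = 0.4264*95*40878 = 1655886.024 C
m = Q*M/(n*F) = 1655886.024*43/(2*96485) = 368.985 g

368.985 g


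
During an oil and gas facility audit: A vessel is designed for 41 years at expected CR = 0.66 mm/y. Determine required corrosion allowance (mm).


Corrosion allowance = CR × design life
CA = 0.66 * 41 = 27.06 mm

27.06 mm


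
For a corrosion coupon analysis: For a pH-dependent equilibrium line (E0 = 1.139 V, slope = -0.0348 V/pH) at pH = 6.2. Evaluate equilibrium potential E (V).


Apply the Pourbaix line equation: E = E0 + slope*pH
E = 1.139 + (-0.0348)*6.2 = 1.139 + (-0.21576) = 0.92324 V
Rounded to 3 decimal places: E = 0.923 V

0.923 V


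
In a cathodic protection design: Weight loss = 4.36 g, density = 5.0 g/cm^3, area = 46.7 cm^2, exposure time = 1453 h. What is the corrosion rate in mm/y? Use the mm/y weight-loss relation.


Apply the mm/y weight-loss relation: CR = 87600 * W / (D * A * T)
Numerator: 87600 * 4.36 = 381936.0
Denominator: 5.0 * 46.7 * 1453 = 339275.5
CR = 381936.0 / 339275.5 = 1.1257 mm/y

1.1257 mm/y


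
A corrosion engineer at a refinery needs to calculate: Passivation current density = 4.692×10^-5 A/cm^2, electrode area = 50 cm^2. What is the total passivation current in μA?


I = i_pass * A, then convert A → μA (×10^6)
I = 4.692×10^-5 * 50 * 10^6 = 2346.0 μA

2346.0 μA


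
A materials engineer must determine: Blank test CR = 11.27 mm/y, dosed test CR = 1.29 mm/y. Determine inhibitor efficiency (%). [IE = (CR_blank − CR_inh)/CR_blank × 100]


Apply the inhibitor-efficiency definition: IE = (CR_blank − CR_inh)/CR_blank × 100
IE = (11.27 − 1.29) / 11.27 × 100
IE = 9.98 / 11.27 × 100 = 88.6 %

88.6 %


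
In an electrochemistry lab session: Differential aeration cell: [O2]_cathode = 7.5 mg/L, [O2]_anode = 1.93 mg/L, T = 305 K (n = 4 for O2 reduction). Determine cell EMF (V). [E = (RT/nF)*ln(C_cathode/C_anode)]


Apply the Nernst concentration-cell relation: E = (RT/nF)*ln(C_cathode/C_anode)
RT/nF = 8.314*305/(4*96485) = 0.00657037 V
ln(7.5/1.93) = 1.35738
E = 0.00657037 * 1.35738 = 0.00892 V

0.00892 V


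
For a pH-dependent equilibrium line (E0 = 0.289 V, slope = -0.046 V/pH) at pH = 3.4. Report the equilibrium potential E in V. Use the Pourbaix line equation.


Apply the Pourbaix line equation: E = E0 + slope*pH
E = 0.289 + (-0.046)*3.4 = 0.289 + (-0.1564) = 0.1326 V
Rounded to 4 decimal places: E = 0.1326 V

0.1326 V


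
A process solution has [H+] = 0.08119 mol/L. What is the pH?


pH = −log10[H+]
pH = −log10(0.08119) = 1.09

1.09


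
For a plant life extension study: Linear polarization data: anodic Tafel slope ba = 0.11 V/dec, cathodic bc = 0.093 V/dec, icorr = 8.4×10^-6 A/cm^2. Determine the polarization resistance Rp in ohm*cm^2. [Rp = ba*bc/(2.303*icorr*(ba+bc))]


Apply the Stern-Geary equation: Rp = ba*bc / (2.303*icorr*(ba+bc))
ba*bc = 0.11*0.093 = 0.01023
ba+bc = 0.203; 2.303*icorr*(ba+bc) = 2.303*8.4×10^-6*0.203 = 3.9270756×10^-6
Rp = 0.01023 / 3.9270756×10^-6 = 2605.0 ohm*cm^2

2605.0 ohm*cm^2


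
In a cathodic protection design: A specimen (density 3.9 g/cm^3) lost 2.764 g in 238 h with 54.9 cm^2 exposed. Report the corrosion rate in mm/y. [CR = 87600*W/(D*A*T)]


Apply the mm/y weight-loss relation: CR = 87600 * W / (D * A * T)
Numerator: 87600 * 2.764 = 242126.4
Denominator: 3.9 * 54.9 * 238 = 50958.18
CR = 242126.4 / 50958.18 = 4.751473 mm/y

4.751473 mm/y


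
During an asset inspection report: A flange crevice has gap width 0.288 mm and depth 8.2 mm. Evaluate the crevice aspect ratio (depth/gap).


Aspect ratio = depth / gap
Ratio = 8.2 / 0.288 = 28.5

28.5


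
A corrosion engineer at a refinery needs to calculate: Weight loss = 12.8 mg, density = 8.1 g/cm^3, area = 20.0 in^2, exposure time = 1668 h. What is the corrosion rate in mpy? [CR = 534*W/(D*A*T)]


Apply the mpy weight-loss relation: CR = 534 * W / (D * A * T)
Numerator: 534 * 12.8 = 6835.2
Denominator: 8.1 * 20.0 * 1668 = 270216.0
CR = 6835.2 / 270216.0 = 0.0253 mpy

0.0253 mpy


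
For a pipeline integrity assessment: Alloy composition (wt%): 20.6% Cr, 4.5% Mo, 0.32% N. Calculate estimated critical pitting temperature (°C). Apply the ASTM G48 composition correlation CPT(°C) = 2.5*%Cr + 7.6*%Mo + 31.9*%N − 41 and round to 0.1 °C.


Apply the ASTM G48 empirical CPT estimate: CPT(°C) = 2.5*%Cr + 7.6*%Mo + 31.9*%N − 41
2.5*20.6 = 51.5; 7.6*4.5 = 34.2; 31.9*0.32 = 10.208
CPT = 51.5 + 34.2 + 10.208 − 41 = 54.908 °C
Rounded to 0.1 °C: CPT ≈ 54.9 °C

54.9 °C


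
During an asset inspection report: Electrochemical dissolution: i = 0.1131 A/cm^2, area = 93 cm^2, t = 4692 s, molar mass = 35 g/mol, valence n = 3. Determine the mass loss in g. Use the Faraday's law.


Apply Faraday's law: m = i*A*t*M / (n*F)
Total charge passed Q = i*A*t = 0.1131*93*4692 = 49351.8636 C
m = Q*M/(n*F) = 49351.8636*35/(3*96485) = 5.967 g

5.967 g


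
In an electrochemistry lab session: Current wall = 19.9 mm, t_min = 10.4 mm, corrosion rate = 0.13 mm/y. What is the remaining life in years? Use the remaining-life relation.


Apply the remaining-life relation: RL = (t_current − t_min) / CR
RL = (19.9 − 10.4) / 0.13 = 9.5 / 0.13 = 73.1 years

73.1 years


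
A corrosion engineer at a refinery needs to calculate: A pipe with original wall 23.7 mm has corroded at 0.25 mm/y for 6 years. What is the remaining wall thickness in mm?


Remaining wall = original − CR × time
t = 23.7 − 0.25*6 = 23.7 − 1.5 = 22.2 mm

22.2 mm


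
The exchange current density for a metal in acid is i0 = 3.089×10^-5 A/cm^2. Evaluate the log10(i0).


i0 = 3.089×10^-5 A/cm^2
log10(i0) = -4.51

-4.51


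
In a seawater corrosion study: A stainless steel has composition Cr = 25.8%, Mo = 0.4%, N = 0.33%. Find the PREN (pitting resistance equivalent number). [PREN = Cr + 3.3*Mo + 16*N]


Apply the PREN formula: PREN = Cr + 3.3*Mo + 16*N
PREN = 25.8 + 3.3*0.4 + 16*0.33
PREN = 25.8 + 1.32 + 5.28 = 32.4

32.4
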